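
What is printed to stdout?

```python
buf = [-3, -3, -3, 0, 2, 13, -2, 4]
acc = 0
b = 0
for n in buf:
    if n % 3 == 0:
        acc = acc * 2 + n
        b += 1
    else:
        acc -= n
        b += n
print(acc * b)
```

-1239

n=-3: %3==0, acc = 0*2+(-3) = -3; b=1
n=-3: %3==0, acc = (-3)*2+(-3) = -9; b=2
n=-3: %3==0, acc = (-9)*2+(-3) = -21; b=3
n=0: %3==0, acc = (-21)*2+0 = -42; b=4
n=2: not %3==0, acc = (-42)-2 = -44; b=6
n=13: not %3==0, acc = (-44)-13 = -57; b=19
n=-2: not %3==0, acc = (-57)-(-2) = -55; b=17
n=4: not %3==0, acc = (-55)-4 = -59; b=21
acc*b = (-59)*21 = -1239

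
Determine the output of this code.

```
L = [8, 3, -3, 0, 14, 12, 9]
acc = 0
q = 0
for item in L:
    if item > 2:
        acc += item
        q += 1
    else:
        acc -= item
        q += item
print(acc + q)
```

51

item=8: >2, acc = 0+8 = 8; q=1
item=3: >2, acc = 8+3 = 11; q=2
item=-3: not >2, acc = 11-(-3) = 14; q=-1
item=0: not >2, acc = 14-0 = 14; q=-1
item=14: >2, acc = 14+14 = 28; q=0
item=12: >2, acc = 28+12 = 40; q=1
item=9: >2, acc = 40+9 = 49; q=2
acc+q = 49+2 = 51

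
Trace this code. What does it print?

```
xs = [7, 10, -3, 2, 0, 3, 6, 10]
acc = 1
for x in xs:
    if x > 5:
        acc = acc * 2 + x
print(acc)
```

x=7: >5, acc = 1*2+7 = 9
x=10: >5, acc = 9*2+10 = 28
x=-3: not >5
x=2: not >5
x=0: not >5
x=3: not >5
x=6: >5, acc = 28*2+6 = 62
x=10: >5, acc = 62*2+10 = 134

134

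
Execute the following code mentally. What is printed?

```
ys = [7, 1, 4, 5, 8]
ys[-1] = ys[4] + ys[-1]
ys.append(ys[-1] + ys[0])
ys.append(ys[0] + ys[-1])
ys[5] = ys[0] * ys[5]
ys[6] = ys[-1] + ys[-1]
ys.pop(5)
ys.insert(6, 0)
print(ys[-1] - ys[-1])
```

ys[-1] = ys[4]+ys[-1] = 8+8 = 16 → [7, 1, 4, 5, 16]
append ys[-1]+ys[0] = 16+7 = 23 → [7, 1, 4, 5, 16, 23]
append ys[0]+ys[-1] = 7+23 = 30 → [7, 1, 4, 5, 16, 23, 30]
ys[5] = ys[0]*ys[5] = 7*23 = 161 → [7, 1, 4, 5, 16, 161, 30]
ys[6] = ys[-1]+ys[-1] = 30+30 = 60 → [7, 1, 4, 5, 16, 161, 60]
pop(5) removes 161 → [7, 1, 4, 5, 16, 60]
insert 0 at 6 → [7, 1, 4, 5, 16, 60, 0]
ys[-1]-ys[-1] = 0-0 = 0

0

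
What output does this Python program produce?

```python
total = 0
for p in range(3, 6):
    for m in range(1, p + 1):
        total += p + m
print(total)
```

81

p=3,m=1: total = 0+4 = 4
p=3,m=2: total = 4+5 = 9
p=3,m=3: total = 9+6 = 15
p=4,m=1: total = 15+5 = 20
p=4,m=2: total = 20+6 = 26
p=4,m=3: total = 26+7 = 33
p=4,m=4: total = 33+8 = 41
p=5,m=1: total = 41+6 = 47
p=5,m=2: total = 47+7 = 54
p=5,m=3: total = 54+8 = 62
p=5,m=4: total = 62+9 = 71
p=5,m=5: total = 71+10 = 81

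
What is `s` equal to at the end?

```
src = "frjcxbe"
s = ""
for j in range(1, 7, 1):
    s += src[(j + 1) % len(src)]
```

j=1: add src[2]='j' → 'j'
j=2: add src[3]='c' → 'jc'
j=3: add src[4]='x' → 'jcx'
j=4: add src[5]='b' → 'jcxb'
j=5: add src[6]='e' → 'jcxbe'
j=6: add src[0]='f' → 'jcxbef'

'jcxbef'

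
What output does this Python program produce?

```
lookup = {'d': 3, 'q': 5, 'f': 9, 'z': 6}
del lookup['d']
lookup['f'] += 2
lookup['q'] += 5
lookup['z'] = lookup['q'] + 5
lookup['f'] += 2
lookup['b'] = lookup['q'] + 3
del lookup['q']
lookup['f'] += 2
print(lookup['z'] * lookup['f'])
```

del 'd' → {'q': 5, 'f': 9, 'z': 6}
lookup['f'] = 9+2 = 11 → {'q': 5, 'f': 11, 'z': 6}
lookup['q'] = 5+5 = 10 → {'q': 10, 'f': 11, 'z': 6}
lookup['z'] = lookup['q']+5 = 15 → {'q': 10, 'f': 11, 'z': 15}
lookup['f'] = 11+2 = 13 → {'q': 10, 'f': 13, 'z': 15}
lookup['b'] = lookup['q']+3 = 13 → {'q': 10, 'f': 13, 'z': 15, 'b': 13}
del 'q' → {'f': 13, 'z': 15, 'b': 13}
lookup['f'] = 13+2 = 15 → {'f': 15, 'z': 15, 'b': 13}
lookup['z']*lookup['f'] = 15*15 = 225

225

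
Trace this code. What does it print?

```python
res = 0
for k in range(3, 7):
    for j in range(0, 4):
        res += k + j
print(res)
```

96

k=3,j=0: res = 0+3 = 3
k=3,j=1: res = 3+4 = 7
k=3,j=2: res = 7+5 = 12
k=3,j=3: res = 12+6 = 18
k=4,j=0: res = 18+4 = 22
k=4,j=1: res = 22+5 = 27
k=4,j=2: res = 27+6 = 33
k=4,j=3: res = 33+7 = 40
k=5,j=0: res = 40+5 = 45
k=5,j=1: res = 45+6 = 51
k=5,j=2: res = 51+7 = 58
k=5,j=3: res = 58+8 = 66
k=6,j=0: res = 66+6 = 72
k=6,j=1: res = 72+7 = 79
k=6,j=2: res = 79+8 = 87
k=6,j=3: res = 87+9 = 96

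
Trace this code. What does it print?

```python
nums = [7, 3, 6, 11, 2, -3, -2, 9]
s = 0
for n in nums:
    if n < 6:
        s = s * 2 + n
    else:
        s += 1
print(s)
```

n=7: not <6, s = 0+1 = 1
n=3: <6, s = 1*2+3 = 5
n=6: not <6, s = 5+1 = 6
n=11: not <6, s = 6+1 = 7
n=2: <6, s = 7*2+2 = 16
n=-3: <6, s = 16*2+(-3) = 29
n=-2: <6, s = 29*2+(-2) = 56
n=9: not <6, s = 56+1 = 57

57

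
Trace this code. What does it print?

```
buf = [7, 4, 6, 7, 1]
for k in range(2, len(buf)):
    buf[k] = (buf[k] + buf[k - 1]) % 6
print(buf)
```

[7, 4, 4, 5, 0]

k=2: buf[2] = (6+4)%6 = 4 → [7, 4, 4, 7, 1]
k=3: buf[3] = (7+4)%6 = 5 → [7, 4, 4, 5, 1]
k=4: buf[4] = (1+5)%6 = 0 → [7, 4, 4, 5, 0]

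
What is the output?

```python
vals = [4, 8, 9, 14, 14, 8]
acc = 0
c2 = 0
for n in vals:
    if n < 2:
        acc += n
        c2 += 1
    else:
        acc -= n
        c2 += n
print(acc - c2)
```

n=4: not <2, acc = 0-4 = -4; c2=4
n=8: not <2, acc = (-4)-8 = -12; c2=12
n=9: not <2, acc = (-12)-9 = -21; c2=21
n=14: not <2, acc = (-21)-14 = -35; c2=35
n=14: not <2, acc = (-35)-14 = -49; c2=49
n=8: not <2, acc = (-49)-8 = -57; c2=57
acc-c2 = (-57)-57 = -114

-114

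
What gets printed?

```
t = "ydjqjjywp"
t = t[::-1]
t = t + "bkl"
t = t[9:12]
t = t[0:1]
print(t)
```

reverse → 'pwyjjqjdy'
+ 'bkl' → 'pwyjjqjdybkl'
slice [9:12] → 'bkl'
slice [0:1] → 'b'

b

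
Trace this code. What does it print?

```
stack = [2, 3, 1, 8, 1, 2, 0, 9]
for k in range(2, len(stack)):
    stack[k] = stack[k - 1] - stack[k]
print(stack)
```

k=2: stack[2] = 3-1 = 2 → [2, 3, 2, 8, 1, 2, 0, 9]
k=3: stack[3] = 2-8 = -6 → [2, 3, 2, -6, 1, 2, 0, 9]
k=4: stack[4] = (-6)-1 = -7 → [2, 3, 2, -6, -7, 2, 0, 9]
k=5: stack[5] = (-7)-2 = -9 → [2, 3, 2, -6, -7, -9, 0, 9]
k=6: stack[6] = (-9)-0 = -9 → [2, 3, 2, -6, -7, -9, -9, 9]
k=7: stack[7] = (-9)-9 = -18 → [2, 3, 2, -6, -7, -9, -9, -18]

[2, 3, 2, -6, -7, -9, -9, -18]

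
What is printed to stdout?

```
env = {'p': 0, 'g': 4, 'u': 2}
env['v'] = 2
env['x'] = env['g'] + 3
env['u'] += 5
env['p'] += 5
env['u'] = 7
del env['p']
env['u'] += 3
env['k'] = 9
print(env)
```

env['v'] = 2 → {'p': 0, 'g': 4, 'u': 2, 'v': 2}
env['x'] = env['g']+3 = 7 → {'p': 0, 'g': 4, 'u': 2, 'v': 2, 'x': 7}
env['u'] = 2+5 = 7 → {'p': 0, 'g': 4, 'u': 7, 'v': 2, 'x': 7}
env['p'] = 0+5 = 5 → {'p': 5, 'g': 4, 'u': 7, 'v': 2, 'x': 7}
env['u'] = 7 → {'p': 5, 'g': 4, 'u': 7, 'v': 2, 'x': 7}
del 'p' → {'g': 4, 'u': 7, 'v': 2, 'x': 7}
env['u'] = 7+3 = 10 → {'g': 4, 'u': 10, 'v': 2, 'x': 7}
env['k'] = 9 → {'g': 4, 'u': 10, 'v': 2, 'x': 7, 'k': 9}

{'g': 4, 'u': 10, 'v': 2, 'x': 7, 'k': 9}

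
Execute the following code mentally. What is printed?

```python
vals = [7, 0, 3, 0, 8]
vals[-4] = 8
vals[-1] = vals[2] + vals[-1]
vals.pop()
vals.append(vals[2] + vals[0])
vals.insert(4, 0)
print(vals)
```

vals[-4] = 8 → [7, 8, 3, 0, 8]
vals[-1] = vals[2]+vals[-1] = 3+8 = 11 → [7, 8, 3, 0, 11]
pop() removes 11 → [7, 8, 3, 0]
append vals[2]+vals[0] = 3+7 = 10 → [7, 8, 3, 0, 10]
insert 0 at 4 → [7, 8, 3, 0, 0, 10]

[7, 8, 3, 0, 0, 10]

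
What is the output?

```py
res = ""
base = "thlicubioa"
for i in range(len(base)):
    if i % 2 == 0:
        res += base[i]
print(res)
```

tlcbo

i=0: add 't' → 't'
i=1: skip
i=2: add 'l' → 'tl'
i=3: skip
i=4: add 'c' → 'tlc'
i=5: skip
i=6: add 'b' → 'tlcb'
i=7: skip
i=8: add 'o' → 'tlcbo'
i=9: skip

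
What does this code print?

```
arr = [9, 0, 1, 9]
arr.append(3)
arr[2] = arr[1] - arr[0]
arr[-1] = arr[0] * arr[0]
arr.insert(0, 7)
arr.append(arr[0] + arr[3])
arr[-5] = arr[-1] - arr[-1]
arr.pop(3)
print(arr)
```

[7, 9, 0, 9, 81, -2]

append 3 → [9, 0, 1, 9, 3]
arr[2] = arr[1]-arr[0] = 0-9 = -9 → [9, 0, -9, 9, 3]
arr[-1] = arr[0]*arr[0] = 9*9 = 81 → [9, 0, -9, 9, 81]
insert 7 at 0 → [7, 9, 0, -9, 9, 81]
append arr[0]+arr[3] = 7+(-9) = -2 → [7, 9, 0, -9, 9, 81, -2]
arr[-5] = arr[-1]-arr[-1] = (-2)-(-2) = 0 → [7, 9, 0, -9, 9, 81, -2]
pop(3) removes -9 → [7, 9, 0, 9, 81, -2]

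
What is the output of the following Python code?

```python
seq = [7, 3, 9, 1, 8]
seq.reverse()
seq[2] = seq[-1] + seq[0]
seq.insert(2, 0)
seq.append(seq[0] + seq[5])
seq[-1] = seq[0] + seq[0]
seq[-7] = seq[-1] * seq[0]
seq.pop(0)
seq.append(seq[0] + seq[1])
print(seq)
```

reverse → [8, 1, 9, 3, 7]
seq[2] = seq[-1]+seq[0] = 7+8 = 15 → [8, 1, 15, 3, 7]
insert 0 at 2 → [8, 1, 0, 15, 3, 7]
append seq[0]+seq[5] = 8+7 = 15 → [8, 1, 0, 15, 3, 7, 15]
seq[-1] = seq[0]+seq[0] = 8+8 = 16 → [8, 1, 0, 15, 3, 7, 16]
seq[-7] = seq[-1]*seq[0] = 16*8 = 128 → [128, 1, 0, 15, 3, 7, 16]
pop(0) removes 128 → [1, 0, 15, 3, 7, 16]
append seq[0]+seq[1] = 1+0 = 1 → [1, 0, 15, 3, 7, 16, 1]

[1, 0, 15, 3, 7, 16, 1]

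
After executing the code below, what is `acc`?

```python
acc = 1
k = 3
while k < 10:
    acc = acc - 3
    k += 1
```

k=3: acc = 1-3 = -2
k=4: acc = (-2)-3 = -5
k=5: acc = (-5)-3 = -8
k=6: acc = (-8)-3 = -11
k=7: acc = (-11)-3 = -14
k=8: acc = (-14)-3 = -17
k=9: acc = (-17)-3 = -20

-20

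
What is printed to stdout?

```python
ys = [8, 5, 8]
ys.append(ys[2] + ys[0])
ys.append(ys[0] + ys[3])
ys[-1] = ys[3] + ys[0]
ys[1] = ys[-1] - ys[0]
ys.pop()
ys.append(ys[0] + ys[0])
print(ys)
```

[8, 16, 8, 16, 16]

append ys[2]+ys[0] = 8+8 = 16 → [8, 5, 8, 16]
append ys[0]+ys[3] = 8+16 = 24 → [8, 5, 8, 16, 24]
ys[-1] = ys[3]+ys[0] = 16+8 = 24 → [8, 5, 8, 16, 24]
ys[1] = ys[-1]-ys[0] = 24-8 = 16 → [8, 16, 8, 16, 24]
pop() removes 24 → [8, 16, 8, 16]
append ys[0]+ys[0] = 8+8 = 16 → [8, 16, 8, 16, 16]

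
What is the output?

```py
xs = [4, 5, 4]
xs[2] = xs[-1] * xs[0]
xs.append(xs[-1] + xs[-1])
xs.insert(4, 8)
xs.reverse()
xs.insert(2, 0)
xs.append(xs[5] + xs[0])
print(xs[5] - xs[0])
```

xs[2] = xs[-1]*xs[0] = 4*4 = 16 → [4, 5, 16]
append xs[-1]+xs[-1] = 16+16 = 32 → [4, 5, 16, 32]
insert 8 at 4 → [4, 5, 16, 32, 8]
reverse → [8, 32, 16, 5, 4]
insert 0 at 2 → [8, 32, 0, 16, 5, 4]
append xs[5]+xs[0] = 4+8 = 12 → [8, 32, 0, 16, 5, 4, 12]
xs[5]-xs[0] = 4-8 = -4

-4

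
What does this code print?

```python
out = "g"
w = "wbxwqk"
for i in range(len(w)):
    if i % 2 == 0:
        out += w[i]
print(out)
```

gwxq

i=0: add 'w' → 'gw'
i=1: skip
i=2: add 'x' → 'gwx'
i=3: skip
i=4: add 'q' → 'gwxq'
i=5: skip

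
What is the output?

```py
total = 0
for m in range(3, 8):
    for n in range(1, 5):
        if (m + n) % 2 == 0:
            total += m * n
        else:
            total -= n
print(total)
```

m=3,n=1: even sum, total = 0+3 = 3
m=3,n=2: odd sum, total = 3-2 = 1
m=3,n=3: even sum, total = 1+9 = 10
m=3,n=4: odd sum, total = 10-4 = 6
m=4,n=1: odd sum, total = 6-1 = 5
m=4,n=2: even sum, total = 5+8 = 13
m=4,n=3: odd sum, total = 13-3 = 10
m=4,n=4: even sum, total = 10+16 = 26
m=5,n=1: even sum, total = 26+5 = 31
m=5,n=2: odd sum, total = 31-2 = 29
m=5,n=3: even sum, total = 29+15 = 44
m=5,n=4: odd sum, total = 44-4 = 40
m=6,n=1: odd sum, total = 40-1 = 39
m=6,n=2: even sum, total = 39+12 = 51
m=6,n=3: odd sum, total = 51-3 = 48
m=6,n=4: even sum, total = 48+24 = 72
m=7,n=1: even sum, total = 72+7 = 79
m=7,n=2: odd sum, total = 79-2 = 77
m=7,n=3: even sum, total = 77+21 = 98
m=7,n=4: odd sum, total = 98-4 = 94

94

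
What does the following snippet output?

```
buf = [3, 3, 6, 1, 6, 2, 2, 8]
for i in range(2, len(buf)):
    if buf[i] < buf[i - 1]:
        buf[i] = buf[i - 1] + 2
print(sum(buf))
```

i=2: 6>=3, unchanged → [3, 3, 6, 1, 6, 2, 2, 8]
i=3: 1<6, buf[3] = 6+2 = 8 → [3, 3, 6, 8, 6, 2, 2, 8]
i=4: 6<8, buf[4] = 8+2 = 10 → [3, 3, 6, 8, 10, 2, 2, 8]
i=5: 2<10, buf[5] = 10+2 = 12 → [3, 3, 6, 8, 10, 12, 2, 8]
i=6: 2<12, buf[6] = 12+2 = 14 → [3, 3, 6, 8, 10, 12, 14, 8]
i=7: 8<14, buf[7] = 14+2 = 16 → [3, 3, 6, 8, 10, 12, 14, 16]
sum = 72

72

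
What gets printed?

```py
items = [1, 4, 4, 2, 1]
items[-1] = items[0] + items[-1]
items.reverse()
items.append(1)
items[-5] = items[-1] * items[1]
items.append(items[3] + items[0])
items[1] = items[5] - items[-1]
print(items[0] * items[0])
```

4

items[-1] = items[0]+items[-1] = 1+1 = 2 → [1, 4, 4, 2, 2]
reverse → [2, 2, 4, 4, 1]
append 1 → [2, 2, 4, 4, 1, 1]
items[-5] = items[-1]*items[1] = 1*2 = 2 → [2, 2, 4, 4, 1, 1]
append items[3]+items[0] = 4+2 = 6 → [2, 2, 4, 4, 1, 1, 6]
items[1] = items[5]-items[-1] = 1-6 = -5 → [2, -5, 4, 4, 1, 1, 6]
items[0]*items[0] = 2*2 = 4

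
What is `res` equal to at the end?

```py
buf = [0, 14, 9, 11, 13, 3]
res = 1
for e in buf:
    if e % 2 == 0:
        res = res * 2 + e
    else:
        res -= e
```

e=0: even, res = 1*2+0 = 2
e=14: even, res = 2*2+14 = 18
e=9: not even, res = 18-9 = 9
e=11: not even, res = 9-11 = -2
e=13: not even, res = (-2)-13 = -15
e=3: not even, res = (-15)-3 = -18

-18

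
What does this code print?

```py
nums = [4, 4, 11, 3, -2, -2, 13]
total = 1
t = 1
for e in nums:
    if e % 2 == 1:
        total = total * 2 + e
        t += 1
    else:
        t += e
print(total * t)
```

e=4: not odd; t=5
e=4: not odd; t=9
e=11: odd, total = 1*2+11 = 13; t=10
e=3: odd, total = 13*2+3 = 29; t=11
e=-2: not odd; t=9
e=-2: not odd; t=7
e=13: odd, total = 29*2+13 = 71; t=8
total*t = 71*8 = 568

568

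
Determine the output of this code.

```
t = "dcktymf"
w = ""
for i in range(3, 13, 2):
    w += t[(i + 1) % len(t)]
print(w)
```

i=3: add t[4]='y' → 'y'
i=5: add t[6]='f' → 'yf'
i=7: add t[1]='c' → 'yfc'
i=9: add t[3]='t' → 'yfct'
i=11: add t[5]='m' → 'yfctm'

yfctm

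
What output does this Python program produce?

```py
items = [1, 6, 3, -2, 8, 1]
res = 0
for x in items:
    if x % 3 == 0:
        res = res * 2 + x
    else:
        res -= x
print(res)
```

4

x=1: not %3==0, res = 0-1 = -1
x=6: %3==0, res = (-1)*2+6 = 4
x=3: %3==0, res = 4*2+3 = 11
x=-2: not %3==0, res = 11-(-2) = 13
x=8: not %3==0, res = 13-8 = 5
x=1: not %3==0, res = 5-1 = 4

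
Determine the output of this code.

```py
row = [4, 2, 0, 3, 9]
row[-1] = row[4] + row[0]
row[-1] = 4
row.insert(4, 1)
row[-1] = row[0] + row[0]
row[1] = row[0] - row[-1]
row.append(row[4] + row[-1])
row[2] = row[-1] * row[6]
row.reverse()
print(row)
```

[9, 8, 1, 3, 81, -4, 4]

row[-1] = row[4]+row[0] = 9+4 = 13 → [4, 2, 0, 3, 13]
row[-1] = 4 → [4, 2, 0, 3, 4]
insert 1 at 4 → [4, 2, 0, 3, 1, 4]
row[-1] = row[0]+row[0] = 4+4 = 8 → [4, 2, 0, 3, 1, 8]
row[1] = row[0]-row[-1] = 4-8 = -4 → [4, -4, 0, 3, 1, 8]
append row[4]+row[-1] = 1+8 = 9 → [4, -4, 0, 3, 1, 8, 9]
row[2] = row[-1]*row[6] = 9*9 = 81 → [4, -4, 81, 3, 1, 8, 9]
reverse → [9, 8, 1, 3, 81, -4, 4]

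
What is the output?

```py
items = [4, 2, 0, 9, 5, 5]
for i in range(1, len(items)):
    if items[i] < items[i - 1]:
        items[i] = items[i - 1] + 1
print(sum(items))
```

45

i=1: 2<4, items[1] = 4+1 = 5 → [4, 5, 0, 9, 5, 5]
i=2: 0<5, items[2] = 5+1 = 6 → [4, 5, 6, 9, 5, 5]
i=3: 9>=6, unchanged → [4, 5, 6, 9, 5, 5]
i=4: 5<9, items[4] = 9+1 = 10 → [4, 5, 6, 9, 10, 5]
i=5: 5<10, items[5] = 10+1 = 11 → [4, 5, 6, 9, 10, 11]
sum = 45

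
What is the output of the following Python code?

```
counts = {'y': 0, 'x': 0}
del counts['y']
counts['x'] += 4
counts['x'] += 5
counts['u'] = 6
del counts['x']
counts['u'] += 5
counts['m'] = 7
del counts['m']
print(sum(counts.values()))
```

del 'y' → {'x': 0}
counts['x'] = 0+4 = 4 → {'x': 4}
counts['x'] = 4+5 = 9 → {'x': 9}
counts['u'] = 6 → {'x': 9, 'u': 6}
del 'x' → {'u': 6}
counts['u'] = 6+5 = 11 → {'u': 11}
counts['m'] = 7 → {'u': 11, 'm': 7}
del 'm' → {'u': 11}
sum of values = 11

11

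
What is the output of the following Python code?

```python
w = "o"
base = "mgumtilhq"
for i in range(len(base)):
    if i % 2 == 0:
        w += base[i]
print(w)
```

omutlq

i=0: add 'm' → 'om'
i=1: skip
i=2: add 'u' → 'omu'
i=3: skip
i=4: add 't' → 'omut'
i=5: skip
i=6: add 'l' → 'omutl'
i=7: skip
i=8: add 'q' → 'omutlq'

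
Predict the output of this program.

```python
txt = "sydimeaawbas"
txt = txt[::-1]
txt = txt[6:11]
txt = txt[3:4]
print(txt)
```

reverse → 'sabwaaemidys'
slice [6:11] → 'emidy'
slice [3:4] → 'd'

d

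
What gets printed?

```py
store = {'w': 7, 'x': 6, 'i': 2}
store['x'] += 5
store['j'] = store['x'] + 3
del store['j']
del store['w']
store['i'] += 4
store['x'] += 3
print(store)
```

store['x'] = 6+5 = 11 → {'w': 7, 'x': 11, 'i': 2}
store['j'] = store['x']+3 = 14 → {'w': 7, 'x': 11, 'i': 2, 'j': 14}
del 'j' → {'w': 7, 'x': 11, 'i': 2}
del 'w' → {'x': 11, 'i': 2}
store['i'] = 2+4 = 6 → {'x': 11, 'i': 6}
store['x'] = 11+3 = 14 → {'x': 14, 'i': 6}

{'x': 14, 'i': 6}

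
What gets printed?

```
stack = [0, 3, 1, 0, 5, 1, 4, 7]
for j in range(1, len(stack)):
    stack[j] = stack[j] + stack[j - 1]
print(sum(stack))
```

j=1: stack[1] = 3+0 = 3 → [0, 3, 1, 0, 5, 1, 4, 7]
j=2: stack[2] = 1+3 = 4 → [0, 3, 4, 0, 5, 1, 4, 7]
j=3: stack[3] = 0+4 = 4 → [0, 3, 4, 4, 5, 1, 4, 7]
j=4: stack[4] = 5+4 = 9 → [0, 3, 4, 4, 9, 1, 4, 7]
j=5: stack[5] = 1+9 = 10 → [0, 3, 4, 4, 9, 10, 4, 7]
j=6: stack[6] = 4+10 = 14 → [0, 3, 4, 4, 9, 10, 14, 7]
j=7: stack[7] = 7+14 = 21 → [0, 3, 4, 4, 9, 10, 14, 21]
sum = 65

65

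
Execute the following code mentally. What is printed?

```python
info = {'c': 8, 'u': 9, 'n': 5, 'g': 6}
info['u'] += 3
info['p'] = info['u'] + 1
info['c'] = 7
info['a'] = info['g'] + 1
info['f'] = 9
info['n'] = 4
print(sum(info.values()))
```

58

info['u'] = 9+3 = 12 → {'c': 8, 'u': 12, 'n': 5, 'g': 6}
info['p'] = info['u']+1 = 13 → {'c': 8, 'u': 12, 'n': 5, 'g': 6, 'p': 13}
info['c'] = 7 → {'c': 7, 'u': 12, 'n': 5, 'g': 6, 'p': 13}
info['a'] = info['g']+1 = 7 → {'c': 7, 'u': 12, 'n': 5, 'g': 6, 'p': 13, 'a': 7}
info['f'] = 9 → {'c': 7, 'u': 12, 'n': 5, 'g': 6, 'p': 13, 'a': 7, 'f': 9}
info['n'] = 4 → {'c': 7, 'u': 12, 'n': 4, 'g': 6, 'p': 13, 'a': 7, 'f': 9}
sum of values = 58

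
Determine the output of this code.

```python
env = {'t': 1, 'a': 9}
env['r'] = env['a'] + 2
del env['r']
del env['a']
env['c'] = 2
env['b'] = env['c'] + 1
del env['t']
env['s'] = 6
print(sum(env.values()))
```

env['r'] = env['a']+2 = 11 → {'t': 1, 'a': 9, 'r': 11}
del 'r' → {'t': 1, 'a': 9}
del 'a' → {'t': 1}
env['c'] = 2 → {'t': 1, 'c': 2}
env['b'] = env['c']+1 = 3 → {'t': 1, 'c': 2, 'b': 3}
del 't' → {'c': 2, 'b': 3}
env['s'] = 6 → {'c': 2, 'b': 3, 's': 6}
sum of values = 11

11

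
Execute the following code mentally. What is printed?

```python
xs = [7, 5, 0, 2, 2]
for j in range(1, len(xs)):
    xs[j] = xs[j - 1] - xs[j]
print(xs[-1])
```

j=1: xs[1] = 7-5 = 2 → [7, 2, 0, 2, 2]
j=2: xs[2] = 2-0 = 2 → [7, 2, 2, 2, 2]
j=3: xs[3] = 2-2 = 0 → [7, 2, 2, 0, 2]
j=4: xs[4] = 0-2 = -2 → [7, 2, 2, 0, -2]

-2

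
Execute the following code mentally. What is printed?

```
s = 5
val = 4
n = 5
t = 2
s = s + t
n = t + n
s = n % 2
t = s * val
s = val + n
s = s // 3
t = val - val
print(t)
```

s = 5+2 = 7
n = 2+5 = 7
s = 7%2 = 1
t = 1*4 = 4
s = 4+7 = 11
s = 11//3 = 3
t = 4-4 = 0

0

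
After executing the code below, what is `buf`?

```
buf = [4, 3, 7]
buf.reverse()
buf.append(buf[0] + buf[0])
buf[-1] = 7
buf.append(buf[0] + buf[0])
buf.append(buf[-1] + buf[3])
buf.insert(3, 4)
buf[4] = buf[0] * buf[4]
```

reverse → [7, 3, 4]
append buf[0]+buf[0] = 7+7 = 14 → [7, 3, 4, 14]
buf[-1] = 7 → [7, 3, 4, 7]
append buf[0]+buf[0] = 7+7 = 14 → [7, 3, 4, 7, 14]
append buf[-1]+buf[3] = 14+7 = 21 → [7, 3, 4, 7, 14, 21]
insert 4 at 3 → [7, 3, 4, 4, 7, 14, 21]
buf[4] = buf[0]*buf[4] = 7*7 = 49 → [7, 3, 4, 4, 49, 14, 21]

[7, 3, 4, 4, 49, 14, 21]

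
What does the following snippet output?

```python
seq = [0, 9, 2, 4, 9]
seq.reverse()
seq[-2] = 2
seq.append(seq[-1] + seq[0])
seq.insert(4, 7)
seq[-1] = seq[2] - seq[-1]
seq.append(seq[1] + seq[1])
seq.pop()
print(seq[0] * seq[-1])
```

-63

reverse → [9, 4, 2, 9, 0]
seq[-2] = 2 → [9, 4, 2, 2, 0]
append seq[-1]+seq[0] = 0+9 = 9 → [9, 4, 2, 2, 0, 9]
insert 7 at 4 → [9, 4, 2, 2, 7, 0, 9]
seq[-1] = seq[2]-seq[-1] = 2-9 = -7 → [9, 4, 2, 2, 7, 0, -7]
append seq[1]+seq[1] = 4+4 = 8 → [9, 4, 2, 2, 7, 0, -7, 8]
pop() removes 8 → [9, 4, 2, 2, 7, 0, -7]
seq[0]*seq[-1] = 9*(-7) = -63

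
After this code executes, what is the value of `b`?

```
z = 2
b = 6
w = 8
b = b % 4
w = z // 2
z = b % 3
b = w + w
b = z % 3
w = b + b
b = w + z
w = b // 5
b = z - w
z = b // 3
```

b = 6%4 = 2
w = 2//2 = 1
z = 2%3 = 2
b = 1+1 = 2
b = 2%3 = 2
w = 2+2 = 4
b = 4+2 = 6
w = 6//5 = 1
b = 2-1 = 1
z = 1//3 = 0

1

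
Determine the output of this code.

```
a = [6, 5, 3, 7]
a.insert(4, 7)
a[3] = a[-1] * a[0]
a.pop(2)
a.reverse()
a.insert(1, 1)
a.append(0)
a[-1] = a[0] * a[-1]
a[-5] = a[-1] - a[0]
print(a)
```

[7, -7, 42, 5, 6, 0]

insert 7 at 4 → [6, 5, 3, 7, 7]
a[3] = a[-1]*a[0] = 7*6 = 42 → [6, 5, 3, 42, 7]
pop(2) removes 3 → [6, 5, 42, 7]
reverse → [7, 42, 5, 6]
insert 1 at 1 → [7, 1, 42, 5, 6]
append 0 → [7, 1, 42, 5, 6, 0]
a[-1] = a[0]*a[-1] = 7*0 = 0 → [7, 1, 42, 5, 6, 0]
a[-5] = a[-1]-a[0] = 0-7 = -7 → [7, -7, 42, 5, 6, 0]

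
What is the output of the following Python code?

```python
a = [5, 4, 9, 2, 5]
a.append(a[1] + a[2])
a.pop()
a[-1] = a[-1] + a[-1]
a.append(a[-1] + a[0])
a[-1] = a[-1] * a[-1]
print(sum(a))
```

append a[1]+a[2] = 4+9 = 13 → [5, 4, 9, 2, 5, 13]
pop() removes 13 → [5, 4, 9, 2, 5]
a[-1] = a[-1]+a[-1] = 5+5 = 10 → [5, 4, 9, 2, 10]
append a[-1]+a[0] = 10+5 = 15 → [5, 4, 9, 2, 10, 15]
a[-1] = a[-1]*a[-1] = 15*15 = 225 → [5, 4, 9, 2, 10, 225]
sum = 255

255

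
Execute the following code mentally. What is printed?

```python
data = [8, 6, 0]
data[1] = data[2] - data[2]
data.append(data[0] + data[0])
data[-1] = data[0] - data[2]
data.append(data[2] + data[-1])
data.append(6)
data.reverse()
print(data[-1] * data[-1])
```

64

data[1] = data[2]-data[2] = 0-0 = 0 → [8, 0, 0]
append data[0]+data[0] = 8+8 = 16 → [8, 0, 0, 16]
data[-1] = data[0]-data[2] = 8-0 = 8 → [8, 0, 0, 8]
append data[2]+data[-1] = 0+8 = 8 → [8, 0, 0, 8, 8]
append 6 → [8, 0, 0, 8, 8, 6]
reverse → [6, 8, 8, 0, 0, 8]
data[-1]*data[-1] = 8*8 = 64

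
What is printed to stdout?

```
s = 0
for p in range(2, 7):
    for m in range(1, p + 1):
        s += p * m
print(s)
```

265

p=2,m=1: s = 0+2 = 2
p=2,m=2: s = 2+4 = 6
p=3,m=1: s = 6+3 = 9
p=3,m=2: s = 9+6 = 15
p=3,m=3: s = 15+9 = 24
p=4,m=1: s = 24+4 = 28
p=4,m=2: s = 28+8 = 36
p=4,m=3: s = 36+12 = 48
p=4,m=4: s = 48+16 = 64
p=5,m=1: s = 64+5 = 69
p=5,m=2: s = 69+10 = 79
p=5,m=3: s = 79+15 = 94
p=5,m=4: s = 94+20 = 114
p=5,m=5: s = 114+25 = 139
p=6,m=1: s = 139+6 = 145
p=6,m=2: s = 145+12 = 157
p=6,m=3: s = 157+18 = 175
p=6,m=4: s = 175+24 = 199
p=6,m=5: s = 199+30 = 229
p=6,m=6: s = 229+36 = 265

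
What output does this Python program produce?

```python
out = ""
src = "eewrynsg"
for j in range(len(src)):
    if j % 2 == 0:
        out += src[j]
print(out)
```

ewys

j=0: add 'e' → 'e'
j=1: skip
j=2: add 'w' → 'ew'
j=3: skip
j=4: add 'y' → 'ewy'
j=5: skip
j=6: add 's' → 'ewys'
j=7: skip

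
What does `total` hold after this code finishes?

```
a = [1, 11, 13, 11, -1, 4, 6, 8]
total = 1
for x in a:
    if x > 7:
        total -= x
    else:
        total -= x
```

x=1: not >7, total = 1-1 = 0
x=11: >7, total = 0-11 = -11
x=13: >7, total = (-11)-13 = -24
x=11: >7, total = (-24)-11 = -35
x=-1: not >7, total = (-35)-(-1) = -34
x=4: not >7, total = (-34)-4 = -38
x=6: not >7, total = (-38)-6 = -44
x=8: >7, total = (-44)-8 = -52

-52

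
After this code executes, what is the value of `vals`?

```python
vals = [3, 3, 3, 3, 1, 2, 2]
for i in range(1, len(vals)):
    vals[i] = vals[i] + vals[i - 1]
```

i=1: vals[1] = 3+3 = 6 → [3, 6, 3, 3, 1, 2, 2]
i=2: vals[2] = 3+6 = 9 → [3, 6, 9, 3, 1, 2, 2]
i=3: vals[3] = 3+9 = 12 → [3, 6, 9, 12, 1, 2, 2]
i=4: vals[4] = 1+12 = 13 → [3, 6, 9, 12, 13, 2, 2]
i=5: vals[5] = 2+13 = 15 → [3, 6, 9, 12, 13, 15, 2]
i=6: vals[6] = 2+15 = 17 → [3, 6, 9, 12, 13, 15, 17]

[3, 6, 9, 12, 13, 15, 17]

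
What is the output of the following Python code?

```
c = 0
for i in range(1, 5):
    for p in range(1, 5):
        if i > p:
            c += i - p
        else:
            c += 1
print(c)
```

i=1,p=1: not 1>1, c = 0+1 = 1
i=1,p=2: not 1>2, c = 1+1 = 2
i=1,p=3: not 1>3, c = 2+1 = 3
i=1,p=4: not 1>4, c = 3+1 = 4
i=2,p=1: 2>1, c = 4+1 = 5
i=2,p=2: not 2>2, c = 5+1 = 6
i=2,p=3: not 2>3, c = 6+1 = 7
i=2,p=4: not 2>4, c = 7+1 = 8
i=3,p=1: 3>1, c = 8+2 = 10
i=3,p=2: 3>2, c = 10+1 = 11
i=3,p=3: not 3>3, c = 11+1 = 12
i=3,p=4: not 3>4, c = 12+1 = 13
i=4,p=1: 4>1, c = 13+3 = 16
i=4,p=2: 4>2, c = 16+2 = 18
i=4,p=3: 4>3, c = 18+1 = 19
i=4,p=4: not 4>4, c = 19+1 = 20

20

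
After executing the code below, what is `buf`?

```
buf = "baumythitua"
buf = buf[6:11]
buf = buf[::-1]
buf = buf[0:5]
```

slice [6:11] → 'hitua'
reverse → 'autih'
slice [0:5] → 'autih'

'autih'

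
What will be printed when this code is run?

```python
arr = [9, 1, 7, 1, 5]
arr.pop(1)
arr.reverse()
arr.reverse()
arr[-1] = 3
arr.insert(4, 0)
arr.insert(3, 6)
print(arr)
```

[9, 7, 1, 6, 3, 0]

pop(1) removes 1 → [9, 7, 1, 5]
reverse → [5, 1, 7, 9]
reverse → [9, 7, 1, 5]
arr[-1] = 3 → [9, 7, 1, 3]
insert 0 at 4 → [9, 7, 1, 3, 0]
insert 6 at 3 → [9, 7, 1, 6, 3, 0]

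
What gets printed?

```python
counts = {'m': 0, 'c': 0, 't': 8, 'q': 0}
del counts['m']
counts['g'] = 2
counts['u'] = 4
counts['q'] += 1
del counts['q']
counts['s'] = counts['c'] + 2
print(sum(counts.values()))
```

del 'm' → {'c': 0, 't': 8, 'q': 0}
counts['g'] = 2 → {'c': 0, 't': 8, 'q': 0, 'g': 2}
counts['u'] = 4 → {'c': 0, 't': 8, 'q': 0, 'g': 2, 'u': 4}
counts['q'] = 0+1 = 1 → {'c': 0, 't': 8, 'q': 1, 'g': 2, 'u': 4}
del 'q' → {'c': 0, 't': 8, 'g': 2, 'u': 4}
counts['s'] = counts['c']+2 = 2 → {'c': 0, 't': 8, 'g': 2, 'u': 4, 's': 2}
sum of values = 16

16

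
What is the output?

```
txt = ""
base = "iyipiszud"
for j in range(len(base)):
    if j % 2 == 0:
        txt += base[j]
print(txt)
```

j=0: add 'i' → 'i'
j=1: skip
j=2: add 'i' → 'ii'
j=3: skip
j=4: add 'i' → 'iii'
j=5: skip
j=6: add 'z' → 'iiiz'
j=7: skip
j=8: add 'd' → 'iiizd'

iiizd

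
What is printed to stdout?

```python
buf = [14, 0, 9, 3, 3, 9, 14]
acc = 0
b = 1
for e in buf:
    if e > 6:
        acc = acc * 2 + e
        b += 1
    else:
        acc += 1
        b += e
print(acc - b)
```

e=14: >6, acc = 0*2+14 = 14; b=2
e=0: not >6, acc = 14+1 = 15; b=2
e=9: >6, acc = 15*2+9 = 39; b=3
e=3: not >6, acc = 39+1 = 40; b=6
e=3: not >6, acc = 40+1 = 41; b=9
e=9: >6, acc = 41*2+9 = 91; b=10
e=14: >6, acc = 91*2+14 = 196; b=11
acc-b = 196-11 = 185

185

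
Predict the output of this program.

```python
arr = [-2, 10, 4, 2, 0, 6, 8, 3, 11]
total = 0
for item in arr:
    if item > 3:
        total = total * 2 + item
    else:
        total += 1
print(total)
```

293

item=-2: not >3, total = 0+1 = 1
item=10: >3, total = 1*2+10 = 12
item=4: >3, total = 12*2+4 = 28
item=2: not >3, total = 28+1 = 29
item=0: not >3, total = 29+1 = 30
item=6: >3, total = 30*2+6 = 66
item=8: >3, total = 66*2+8 = 140
item=3: not >3, total = 140+1 = 141
item=11: >3, total = 141*2+11 = 293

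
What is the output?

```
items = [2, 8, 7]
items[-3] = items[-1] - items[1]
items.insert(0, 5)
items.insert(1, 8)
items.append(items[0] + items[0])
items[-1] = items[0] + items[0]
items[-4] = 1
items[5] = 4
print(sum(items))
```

33

items[-3] = items[-1]-items[1] = 7-8 = -1 → [-1, 8, 7]
insert 5 at 0 → [5, -1, 8, 7]
insert 8 at 1 → [5, 8, -1, 8, 7]
append items[0]+items[0] = 5+5 = 10 → [5, 8, -1, 8, 7, 10]
items[-1] = items[0]+items[0] = 5+5 = 10 → [5, 8, -1, 8, 7, 10]
items[-4] = 1 → [5, 8, 1, 8, 7, 10]
items[5] = 4 → [5, 8, 1, 8, 7, 4]
sum = 33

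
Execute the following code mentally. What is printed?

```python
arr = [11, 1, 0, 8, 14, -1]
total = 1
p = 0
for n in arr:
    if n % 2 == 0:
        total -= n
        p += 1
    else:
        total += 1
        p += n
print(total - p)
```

n=11: not even, total = 1+1 = 2; p=11
n=1: not even, total = 2+1 = 3; p=12
n=0: even, total = 3-0 = 3; p=13
n=8: even, total = 3-8 = -5; p=14
n=14: even, total = (-5)-14 = -19; p=15
n=-1: not even, total = (-19)+1 = -18; p=14
total-p = (-18)-14 = -32

-32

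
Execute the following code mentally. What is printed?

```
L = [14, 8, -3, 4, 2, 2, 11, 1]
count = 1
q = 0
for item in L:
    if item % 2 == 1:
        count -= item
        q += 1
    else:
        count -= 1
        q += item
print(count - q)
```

item=14: not odd, count = 1-1 = 0; q=14
item=8: not odd, count = 0-1 = -1; q=22
item=-3: odd, count = (-1)-(-3) = 2; q=23
item=4: not odd, count = 2-1 = 1; q=27
item=2: not odd, count = 1-1 = 0; q=29
item=2: not odd, count = 0-1 = -1; q=31
item=11: odd, count = (-1)-11 = -12; q=32
item=1: odd, count = (-12)-1 = -13; q=33
count-q = (-13)-33 = -46

-46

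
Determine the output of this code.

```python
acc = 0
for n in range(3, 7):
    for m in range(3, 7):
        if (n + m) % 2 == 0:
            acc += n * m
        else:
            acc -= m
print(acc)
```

128

n=3,m=3: even sum, acc = 0+9 = 9
n=3,m=4: odd sum, acc = 9-4 = 5
n=3,m=5: even sum, acc = 5+15 = 20
n=3,m=6: odd sum, acc = 20-6 = 14
n=4,m=3: odd sum, acc = 14-3 = 11
n=4,m=4: even sum, acc = 11+16 = 27
n=4,m=5: odd sum, acc = 27-5 = 22
n=4,m=6: even sum, acc = 22+24 = 46
n=5,m=3: even sum, acc = 46+15 = 61
n=5,m=4: odd sum, acc = 61-4 = 57
n=5,m=5: even sum, acc = 57+25 = 82
n=5,m=6: odd sum, acc = 82-6 = 76
n=6,m=3: odd sum, acc = 76-3 = 73
n=6,m=4: even sum, acc = 73+24 = 97
n=6,m=5: odd sum, acc = 97-5 = 92
n=6,m=6: even sum, acc = 92+36 = 128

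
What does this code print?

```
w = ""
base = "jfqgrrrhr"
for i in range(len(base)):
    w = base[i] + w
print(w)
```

i=0: prepend 'j' → 'j'
i=1: prepend 'f' → 'fj'
i=2: prepend 'q' → 'qfj'
i=3: prepend 'g' → 'gqfj'
i=4: prepend 'r' → 'rgqfj'
i=5: prepend 'r' → 'rrgqfj'
i=6: prepend 'r' → 'rrrgqfj'
i=7: prepend 'h' → 'hrrrgqfj'
i=8: prepend 'r' → 'rhrrrgqfj'

rhrrrgqfj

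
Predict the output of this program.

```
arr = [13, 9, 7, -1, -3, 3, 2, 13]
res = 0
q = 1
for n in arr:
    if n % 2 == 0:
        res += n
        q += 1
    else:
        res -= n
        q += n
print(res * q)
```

n=13: not even, res = 0-13 = -13; q=14
n=9: not even, res = (-13)-9 = -22; q=23
n=7: not even, res = (-22)-7 = -29; q=30
n=-1: not even, res = (-29)-(-1) = -28; q=29
n=-3: not even, res = (-28)-(-3) = -25; q=26
n=3: not even, res = (-25)-3 = -28; q=29
n=2: even, res = (-28)+2 = -26; q=30
n=13: not even, res = (-26)-13 = -39; q=43
res*q = (-39)*43 = -1677

-1677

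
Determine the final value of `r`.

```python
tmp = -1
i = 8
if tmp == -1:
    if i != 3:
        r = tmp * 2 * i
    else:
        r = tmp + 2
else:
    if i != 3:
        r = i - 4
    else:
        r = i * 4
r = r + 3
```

-13

tmp=-1, i=8
tmp == -1 is True; i != 3 is True
→ r = tmp * 2 * i = -16
r = (-16)+3 = -13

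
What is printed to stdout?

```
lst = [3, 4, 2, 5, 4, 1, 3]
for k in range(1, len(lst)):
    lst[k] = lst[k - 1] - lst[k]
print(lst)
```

[3, -1, -3, -8, -12, -13, -16]

k=1: lst[1] = 3-4 = -1 → [3, -1, 2, 5, 4, 1, 3]
k=2: lst[2] = (-1)-2 = -3 → [3, -1, -3, 5, 4, 1, 3]
k=3: lst[3] = (-3)-5 = -8 → [3, -1, -3, -8, 4, 1, 3]
k=4: lst[4] = (-8)-4 = -12 → [3, -1, -3, -8, -12, 1, 3]
k=5: lst[5] = (-12)-1 = -13 → [3, -1, -3, -8, -12, -13, 3]
k=6: lst[6] = (-13)-3 = -16 → [3, -1, -3, -8, -12, -13, -16]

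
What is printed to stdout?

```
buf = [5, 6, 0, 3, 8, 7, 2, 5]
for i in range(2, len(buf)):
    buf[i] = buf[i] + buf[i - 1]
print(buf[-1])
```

i=2: buf[2] = 0+6 = 6 → [5, 6, 6, 3, 8, 7, 2, 5]
i=3: buf[3] = 3+6 = 9 → [5, 6, 6, 9, 8, 7, 2, 5]
i=4: buf[4] = 8+9 = 17 → [5, 6, 6, 9, 17, 7, 2, 5]
i=5: buf[5] = 7+17 = 24 → [5, 6, 6, 9, 17, 24, 2, 5]
i=6: buf[6] = 2+24 = 26 → [5, 6, 6, 9, 17, 24, 26, 5]
i=7: buf[7] = 5+26 = 31 → [5, 6, 6, 9, 17, 24, 26, 31]

31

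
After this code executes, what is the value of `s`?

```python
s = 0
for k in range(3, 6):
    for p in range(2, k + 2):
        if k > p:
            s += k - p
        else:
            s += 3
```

28

k=3,p=2: 3>2, s = 0+1 = 1
k=3,p=3: not 3>3, s = 1+3 = 4
k=3,p=4: not 3>4, s = 4+3 = 7
k=4,p=2: 4>2, s = 7+2 = 9
k=4,p=3: 4>3, s = 9+1 = 10
k=4,p=4: not 4>4, s = 10+3 = 13
k=4,p=5: not 4>5, s = 13+3 = 16
k=5,p=2: 5>2, s = 16+3 = 19
k=5,p=3: 5>3, s = 19+2 = 21
k=5,p=4: 5>4, s = 21+1 = 22
k=5,p=5: not 5>5, s = 22+3 = 25
k=5,p=6: not 5>6, s = 25+3 = 28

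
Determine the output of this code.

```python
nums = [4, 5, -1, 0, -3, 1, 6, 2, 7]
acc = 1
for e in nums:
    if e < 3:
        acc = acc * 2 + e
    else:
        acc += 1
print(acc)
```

75

e=4: not <3, acc = 1+1 = 2
e=5: not <3, acc = 2+1 = 3
e=-1: <3, acc = 3*2+(-1) = 5
e=0: <3, acc = 5*2+0 = 10
e=-3: <3, acc = 10*2+(-3) = 17
e=1: <3, acc = 17*2+1 = 35
e=6: not <3, acc = 35+1 = 36
e=2: <3, acc = 36*2+2 = 74
e=7: not <3, acc = 74+1 = 75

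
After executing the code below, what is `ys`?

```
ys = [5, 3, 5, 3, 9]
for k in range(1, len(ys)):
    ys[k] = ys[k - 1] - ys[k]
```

[5, 2, -3, -6, -15]

k=1: ys[1] = 5-3 = 2 → [5, 2, 5, 3, 9]
k=2: ys[2] = 2-5 = -3 → [5, 2, -3, 3, 9]
k=3: ys[3] = (-3)-3 = -6 → [5, 2, -3, -6, 9]
k=4: ys[4] = (-6)-9 = -15 → [5, 2, -3, -6, -15]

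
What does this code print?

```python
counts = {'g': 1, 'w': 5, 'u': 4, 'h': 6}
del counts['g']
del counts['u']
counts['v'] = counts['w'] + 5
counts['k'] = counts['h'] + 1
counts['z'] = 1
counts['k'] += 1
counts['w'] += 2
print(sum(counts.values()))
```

32

del 'g' → {'w': 5, 'u': 4, 'h': 6}
del 'u' → {'w': 5, 'h': 6}
counts['v'] = counts['w']+5 = 10 → {'w': 5, 'h': 6, 'v': 10}
counts['k'] = counts['h']+1 = 7 → {'w': 5, 'h': 6, 'v': 10, 'k': 7}
counts['z'] = 1 → {'w': 5, 'h': 6, 'v': 10, 'k': 7, 'z': 1}
counts['k'] = 7+1 = 8 → {'w': 5, 'h': 6, 'v': 10, 'k': 8, 'z': 1}
counts['w'] = 5+2 = 7 → {'w': 7, 'h': 6, 'v': 10, 'k': 8, 'z': 1}
sum of values = 32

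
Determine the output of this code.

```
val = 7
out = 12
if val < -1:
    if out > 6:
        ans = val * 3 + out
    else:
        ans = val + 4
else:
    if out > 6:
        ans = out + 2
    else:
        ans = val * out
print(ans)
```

val=7, out=12
val < -1 is False; out > 6 is True
→ ans = out + 2 = 14

14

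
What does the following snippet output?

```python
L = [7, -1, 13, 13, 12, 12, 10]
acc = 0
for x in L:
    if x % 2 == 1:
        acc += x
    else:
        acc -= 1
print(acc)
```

x=7: odd, acc = 0+7 = 7
x=-1: odd, acc = 7+(-1) = 6
x=13: odd, acc = 6+13 = 19
x=13: odd, acc = 19+13 = 32
x=12: not odd, acc = 32-1 = 31
x=12: not odd, acc = 31-1 = 30
x=10: not odd, acc = 30-1 = 29

29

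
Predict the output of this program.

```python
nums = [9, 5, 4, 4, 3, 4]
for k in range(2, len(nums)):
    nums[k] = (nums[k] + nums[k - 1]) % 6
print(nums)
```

k=2: nums[2] = (4+5)%6 = 3 → [9, 5, 3, 4, 3, 4]
k=3: nums[3] = (4+3)%6 = 1 → [9, 5, 3, 1, 3, 4]
k=4: nums[4] = (3+1)%6 = 4 → [9, 5, 3, 1, 4, 4]
k=5: nums[5] = (4+4)%6 = 2 → [9, 5, 3, 1, 4, 2]

[9, 5, 3, 1, 4, 2]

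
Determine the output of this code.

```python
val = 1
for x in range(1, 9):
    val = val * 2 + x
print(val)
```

x=1: val = 1*2+1 = 3
x=2: val = 3*2+2 = 8
x=3: val = 8*2+3 = 19
x=4: val = 19*2+4 = 42
x=5: val = 42*2+5 = 89
x=6: val = 89*2+6 = 184
x=7: val = 184*2+7 = 375
x=8: val = 375*2+8 = 758

758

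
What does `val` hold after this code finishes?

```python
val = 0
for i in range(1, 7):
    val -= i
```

-21

i=1: val = 0-1 = -1
i=2: val = (-1)-2 = -3
i=3: val = (-3)-3 = -6
i=4: val = (-6)-4 = -10
i=5: val = (-10)-5 = -15
i=6: val = (-15)-6 = -21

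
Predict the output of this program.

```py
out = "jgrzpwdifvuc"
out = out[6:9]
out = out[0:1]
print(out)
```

slice [6:9] → 'dif'
slice [0:1] → 'd'

d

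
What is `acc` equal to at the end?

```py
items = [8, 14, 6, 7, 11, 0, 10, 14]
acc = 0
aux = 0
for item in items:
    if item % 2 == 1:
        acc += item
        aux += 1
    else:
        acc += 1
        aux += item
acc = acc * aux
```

1296

item=8: not odd, acc = 0+1 = 1; aux=8
item=14: not odd, acc = 1+1 = 2; aux=22
item=6: not odd, acc = 2+1 = 3; aux=28
item=7: odd, acc = 3+7 = 10; aux=29
item=11: odd, acc = 10+11 = 21; aux=30
item=0: not odd, acc = 21+1 = 22; aux=30
item=10: not odd, acc = 22+1 = 23; aux=40
item=14: not odd, acc = 23+1 = 24; aux=54
acc*aux = 24*54 = 1296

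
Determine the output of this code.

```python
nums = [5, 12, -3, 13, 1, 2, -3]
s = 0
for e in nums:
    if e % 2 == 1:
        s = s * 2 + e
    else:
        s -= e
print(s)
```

e=5: odd, s = 0*2+5 = 5
e=12: not odd, s = 5-12 = -7
e=-3: odd, s = (-7)*2+(-3) = -17
e=13: odd, s = (-17)*2+13 = -21
e=1: odd, s = (-21)*2+1 = -41
e=2: not odd, s = (-41)-2 = -43
e=-3: odd, s = (-43)*2+(-3) = -89

-89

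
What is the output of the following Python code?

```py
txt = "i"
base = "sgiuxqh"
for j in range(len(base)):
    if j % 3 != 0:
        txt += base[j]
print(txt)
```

j=0: skip
j=1: add 'g' → 'ig'
j=2: add 'i' → 'igi'
j=3: skip
j=4: add 'x' → 'igix'
j=5: add 'q' → 'igixq'
j=6: skip

igixq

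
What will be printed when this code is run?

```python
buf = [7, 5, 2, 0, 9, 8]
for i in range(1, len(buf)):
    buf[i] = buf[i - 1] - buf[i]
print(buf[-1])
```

i=1: buf[1] = 7-5 = 2 → [7, 2, 2, 0, 9, 8]
i=2: buf[2] = 2-2 = 0 → [7, 2, 0, 0, 9, 8]
i=3: buf[3] = 0-0 = 0 → [7, 2, 0, 0, 9, 8]
i=4: buf[4] = 0-9 = -9 → [7, 2, 0, 0, -9, 8]
i=5: buf[5] = (-9)-8 = -17 → [7, 2, 0, 0, -9, -17]

-17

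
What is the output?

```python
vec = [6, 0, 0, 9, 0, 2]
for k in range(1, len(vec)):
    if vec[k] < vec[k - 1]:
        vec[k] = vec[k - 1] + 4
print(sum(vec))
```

k=1: 0<6, vec[1] = 6+4 = 10 → [6, 10, 0, 9, 0, 2]
k=2: 0<10, vec[2] = 10+4 = 14 → [6, 10, 14, 9, 0, 2]
k=3: 9<14, vec[3] = 14+4 = 18 → [6, 10, 14, 18, 0, 2]
k=4: 0<18, vec[4] = 18+4 = 22 → [6, 10, 14, 18, 22, 2]
k=5: 2<22, vec[5] = 22+4 = 26 → [6, 10, 14, 18, 22, 26]
sum = 96

96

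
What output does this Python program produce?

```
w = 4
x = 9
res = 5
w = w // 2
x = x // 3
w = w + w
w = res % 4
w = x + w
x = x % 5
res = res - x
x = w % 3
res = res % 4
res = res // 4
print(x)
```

w = 4//2 = 2
x = 9//3 = 3
w = 2+2 = 4
w = 5%4 = 1
w = 3+1 = 4
x = 3%5 = 3
res = 5-3 = 2
x = 4%3 = 1
res = 2%4 = 2
res = 2//4 = 0

1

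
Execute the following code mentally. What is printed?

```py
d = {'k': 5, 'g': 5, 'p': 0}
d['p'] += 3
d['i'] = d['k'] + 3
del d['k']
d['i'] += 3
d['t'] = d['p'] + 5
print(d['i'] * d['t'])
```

88

d['p'] = 0+3 = 3 → {'k': 5, 'g': 5, 'p': 3}
d['i'] = d['k']+3 = 8 → {'k': 5, 'g': 5, 'p': 3, 'i': 8}
del 'k' → {'g': 5, 'p': 3, 'i': 8}
d['i'] = 8+3 = 11 → {'g': 5, 'p': 3, 'i': 11}
d['t'] = d['p']+5 = 8 → {'g': 5, 'p': 3, 'i': 11, 't': 8}
d['i']*d['t'] = 11*8 = 88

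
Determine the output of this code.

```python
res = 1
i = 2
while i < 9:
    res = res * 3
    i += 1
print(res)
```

2187

i=2: res = 1*3 = 3
i=3: res = 3*3 = 9
i=4: res = 9*3 = 27
i=5: res = 27*3 = 81
i=6: res = 81*3 = 243
i=7: res = 243*3 = 729
i=8: res = 729*3 = 2187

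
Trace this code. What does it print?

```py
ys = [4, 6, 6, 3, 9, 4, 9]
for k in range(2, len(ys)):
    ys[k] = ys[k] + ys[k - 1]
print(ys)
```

k=2: ys[2] = 6+6 = 12 → [4, 6, 12, 3, 9, 4, 9]
k=3: ys[3] = 3+12 = 15 → [4, 6, 12, 15, 9, 4, 9]
k=4: ys[4] = 9+15 = 24 → [4, 6, 12, 15, 24, 4, 9]
k=5: ys[5] = 4+24 = 28 → [4, 6, 12, 15, 24, 28, 9]
k=6: ys[6] = 9+28 = 37 → [4, 6, 12, 15, 24, 28, 37]

[4, 6, 12, 15, 24, 28, 37]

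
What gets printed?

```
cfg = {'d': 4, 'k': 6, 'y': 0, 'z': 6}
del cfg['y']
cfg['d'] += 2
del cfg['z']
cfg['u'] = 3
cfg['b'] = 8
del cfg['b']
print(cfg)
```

{'d': 6, 'k': 6, 'u': 3}

del 'y' → {'d': 4, 'k': 6, 'z': 6}
cfg['d'] = 4+2 = 6 → {'d': 6, 'k': 6, 'z': 6}
del 'z' → {'d': 6, 'k': 6}
cfg['u'] = 3 → {'d': 6, 'k': 6, 'u': 3}
cfg['b'] = 8 → {'d': 6, 'k': 6, 'u': 3, 'b': 8}
del 'b' → {'d': 6, 'k': 6, 'u': 3}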